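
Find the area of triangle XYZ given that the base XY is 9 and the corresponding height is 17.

Area = (1/2)(9)(17) = 153/2

153/2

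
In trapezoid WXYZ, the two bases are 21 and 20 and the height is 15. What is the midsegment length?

The midsegment of a trapezoid = (base1 + base2) / 2
midsegment = (21 + 20) / 2
midsegment = 41 / 2
midsegment = 41/2

41/2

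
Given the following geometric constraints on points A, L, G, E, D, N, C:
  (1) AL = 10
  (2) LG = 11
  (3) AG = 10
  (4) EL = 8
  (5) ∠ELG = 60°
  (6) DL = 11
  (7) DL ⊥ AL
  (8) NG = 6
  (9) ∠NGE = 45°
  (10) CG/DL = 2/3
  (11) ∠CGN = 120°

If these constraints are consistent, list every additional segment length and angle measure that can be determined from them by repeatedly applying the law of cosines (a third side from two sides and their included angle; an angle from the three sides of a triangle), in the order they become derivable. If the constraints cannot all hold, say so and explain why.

The constraints are consistent. Derivable facts, in order:
After 1 step:
- AD ≈ 14.87
- GE = √97
- NC ≈ 11.57
- ∠AGL = 56.63°
- ∠ALG = 56.63°
- ∠GAL = 66.73°
After 2 steps:
- EN ≈ 7.03
- ∠ADL = 42.27°
- ∠CNG = 33.3°
- ∠DAL = 47.73°
- ∠EGL = 44.7°
- ∠GCN = 26.7°
- ∠GEL = 75.3°
After 3 steps:
- ∠ENG = 97.88°
- ∠GEN = 37.12°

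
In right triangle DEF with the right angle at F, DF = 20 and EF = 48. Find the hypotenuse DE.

By the Pythagorean theorem: DE^2 = DF^2 + EF^2
DE^2 = 20^2 + 48^2 = 400 + 2304 = 2704
DE = sqrt(2704) = 52

52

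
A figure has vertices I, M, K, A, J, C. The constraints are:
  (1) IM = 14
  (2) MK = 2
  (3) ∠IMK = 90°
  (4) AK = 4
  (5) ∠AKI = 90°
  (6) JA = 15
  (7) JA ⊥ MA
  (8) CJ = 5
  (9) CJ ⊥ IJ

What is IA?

Step 1: By the law of cosines on triangle IMK: IK² = 14² + 2² − 2·14·2·cos(90°) = 200, so IK = 10·√2.
Step 2: By the law of cosines on triangle IKA: IA² = (10·√2)² + 4² − 2·10·√2·4·cos(90°) = 216, so IA = 6·√6.

Therefore, the length of IA = 6·√6.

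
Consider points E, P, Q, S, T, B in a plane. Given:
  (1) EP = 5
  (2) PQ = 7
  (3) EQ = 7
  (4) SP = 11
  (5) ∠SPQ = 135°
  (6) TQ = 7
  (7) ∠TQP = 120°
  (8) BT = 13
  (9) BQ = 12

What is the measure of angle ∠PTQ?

Step 1: By the law of cosines on triangle TQP: TP² = 7² + 7² − 2·7·7·cos(120°) = 147, so TP = 7·√3.
Step 2: By the inverse law of cosines on triangle PTQ: cos(∠PTQ) = ((7·√3)² + 7² − 7²) / (2·7·√3·7) = 147/169.74 = 0.866, so ∠PTQ = 30°.

Therefore, the measure of angle ∠PTQ = 30°.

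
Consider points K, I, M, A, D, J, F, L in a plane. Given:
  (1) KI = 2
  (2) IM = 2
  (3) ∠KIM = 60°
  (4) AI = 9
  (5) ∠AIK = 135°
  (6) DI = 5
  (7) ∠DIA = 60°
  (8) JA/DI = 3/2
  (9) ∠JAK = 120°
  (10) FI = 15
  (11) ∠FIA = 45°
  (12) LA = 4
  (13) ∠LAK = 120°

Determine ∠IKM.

Step 1: By the law of cosines on triangle KIM: KM² = 2² + 2² − 2·2·2·cos(60°) = 4, so KM = 2.
Step 2: By the inverse law of cosines on triangle IKM: cos(∠IKM) = (2² + 2² − 2²) / (2·2·2) = 4/8 = 0.5, so ∠IKM = 60°.

Therefore, the measure of angle ∠IKM = 60°.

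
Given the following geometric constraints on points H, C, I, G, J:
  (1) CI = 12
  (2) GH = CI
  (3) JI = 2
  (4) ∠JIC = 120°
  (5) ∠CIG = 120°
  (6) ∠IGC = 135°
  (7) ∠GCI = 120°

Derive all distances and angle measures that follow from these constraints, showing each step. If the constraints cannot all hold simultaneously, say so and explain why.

These constraints are not satisfiable: (5), (6) and (7) are the three interior angles of triangle CIG, which must sum to 180°, but 120° + 135° + 120° = 375°. No planar figure meets all of them, so nothing further can be derived.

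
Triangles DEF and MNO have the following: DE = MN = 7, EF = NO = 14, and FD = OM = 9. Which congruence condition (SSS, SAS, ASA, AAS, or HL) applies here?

The given information matches SSS: All three pairs of corresponding sides are equal (Side-Side-Side).

SSS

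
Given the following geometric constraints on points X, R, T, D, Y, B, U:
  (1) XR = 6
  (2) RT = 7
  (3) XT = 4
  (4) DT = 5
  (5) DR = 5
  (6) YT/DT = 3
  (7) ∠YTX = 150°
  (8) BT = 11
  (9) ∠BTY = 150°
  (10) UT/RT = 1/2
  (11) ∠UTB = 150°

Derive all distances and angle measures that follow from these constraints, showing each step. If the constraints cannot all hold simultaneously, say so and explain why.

The constraints are consistent.

From the given relations:
  YT = 3·DT = 3·5 = 15
  UT = 1/2·RT = 1/2·7 ≈ 3.5

Step 1: From XT = 4, TY = 15, and ∠XTY = 150°, by the law of cosines:
  XY² = XT² + TY² - 2·XT·TY·cos(150°) = 16 + 225 + 103.9 = 344.9
  XY ≈ 18.57

Step 2: From YT = 15, TB = 11, and ∠YTB = 150°, by the law of cosines:
  YB² = YT² + TB² - 2·YT·TB·cos(150°) = 225 + 121 + 285.8 = 631.8
  YB ≈ 25.14

Step 3: From BT = 11, TU = 3.5, and ∠BTU = 150°, by the law of cosines:
  BU² = BT² + TU² - 2·BT·TU·cos(150°) = 121 + 12.25 + 66.68 = 199.9
  BU ≈ 14.14

Step 4: From XR = 6, XT = 4, RT = 7, by the inverse law of cosines:
  cos(∠RXT) = (XR² + XT² - RT²) / (2·XR·XT)
  ∠RXT = 86.42°

Step 5: From RD = 5, RT = 7, DT = 5, by the inverse law of cosines:
  cos(∠DRT) = (RD² + RT² - DT²) / (2·RD·RT)
  ∠DRT = 45.57°

Step 6: From RT = 7, RX = 6, TX = 4, by the inverse law of cosines:
  cos(∠TRX) = (RT² + RX² - TX²) / (2·RT·RX)
  ∠TRX = 34.77°

Step 7: From TD = 5, TR = 7, DR = 5, by the inverse law of cosines:
  cos(∠DTR) = (TD² + TR² - DR²) / (2·TD·TR)
  ∠DTR = 45.57°

Step 8: From TR = 7, TX = 4, RX = 6, by the inverse law of cosines:
  cos(∠RTX) = (TR² + TX² - RX²) / (2·TR·TX)
  ∠RTX = 58.81°

Step 9: From DR = 5, DT = 5, RT = 7, by the inverse law of cosines:
  cos(∠RDT) = (DR² + DT² - RT²) / (2·DR·DT)
  ∠RDT = 88.85°

Step 10: From XT = 4, XY = 18.57, TY = 15, by the inverse law of cosines:
  cos(∠TXY) = (XT² + XY² - TY²) / (2·XT·XY)
  ∠TXY = 23.82°

Step 11: From YB = 25.14, YT = 15, BT = 11, by the inverse law of cosines:
  cos(∠BYT) = (YB² + YT² - BT²) / (2·YB·YT)
  ∠BYT = 12.64°

Step 12: From YT = 15, YX = 18.57, TX = 4, by the inverse law of cosines:
  cos(∠TYX) = (YT² + YX² - TX²) / (2·YT·YX)
  ∠TYX = 6.18°

Step 13: From BT = 11, BU = 14.14, TU = 3.5, by the inverse law of cosines:
  cos(∠TBU) = (BT² + BU² - TU²) / (2·BT·BU)
  ∠TBU = 7.11°

Step 14: From BT = 11, BY = 25.14, TY = 15, by the inverse law of cosines:
  cos(∠TBY) = (BT² + BY² - TY²) / (2·BT·BY)
  ∠TBY = 17.36°

Step 15: From UB = 14.14, UT = 3.5, BT = 11, by the inverse law of cosines:
  cos(∠BUT) = (UB² + UT² - BT²) / (2·UB·UT)
  ∠BUT = 22.89°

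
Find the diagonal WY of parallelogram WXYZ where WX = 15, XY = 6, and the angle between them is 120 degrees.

The diagonal of a parallelogram can be found by treating two adjacent sides and the diagonal as a triangle.
Applying the law of cosines with sides 15, 6 and included angle 120°:
d^2 = 225 + 36 - 180*cos(120°) = 351
d = 3*sqrt(39)

3*sqrt(39)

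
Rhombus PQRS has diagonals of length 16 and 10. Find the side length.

In a rhombus, the diagonals bisect each other perpendicularly, creating four congruent right triangles.
Each triangle has legs 8 (half of 16) and 5 (half of 10).
The hypotenuse of each right triangle is a side of the rhombus:
side = sqrt(8^2 + 5^2) = sqrt(89)

sqrt(89)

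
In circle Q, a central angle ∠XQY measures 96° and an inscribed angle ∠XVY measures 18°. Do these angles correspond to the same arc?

By the inscribed angle theorem, the inscribed angle for a central angle of 96° should be 96° / 2 = 48°.
The given inscribed angle is 18°, which does not equal 48°.
Therefore, no, they do not correspond to the same arc.

No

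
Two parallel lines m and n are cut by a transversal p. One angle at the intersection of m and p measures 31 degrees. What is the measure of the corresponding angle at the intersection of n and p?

Corresponding angles are equal: 31 degrees.

31 degrees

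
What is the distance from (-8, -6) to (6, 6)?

d = sqrt((6 - -8)^2 + (6 - -6)^2)
d = sqrt(14^2 + 12^2)
d = sqrt(196 + 144)
d = sqrt(340) = 2*sqrt(85)

2*sqrt(85)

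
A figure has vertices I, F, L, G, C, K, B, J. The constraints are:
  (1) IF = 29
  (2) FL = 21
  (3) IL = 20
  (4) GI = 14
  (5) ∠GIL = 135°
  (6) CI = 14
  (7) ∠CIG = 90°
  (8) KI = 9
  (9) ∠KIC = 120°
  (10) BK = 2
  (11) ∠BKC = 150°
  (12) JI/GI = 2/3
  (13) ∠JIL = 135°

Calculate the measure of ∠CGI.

Step 1: By the law of cosines on triangle GIC: GC² = 14² + 14² − 2·14·14·cos(90°) = 392, so GC = 14·√2.
Step 2: By the inverse law of cosines on triangle CGI: cos(∠CGI) = ((14·√2)² + 14² − 14²) / (2·14·√2·14) = 392/554.37 = 0.7071, so ∠CGI = 45°.

Therefore, the measure of angle ∠CGI = 45°.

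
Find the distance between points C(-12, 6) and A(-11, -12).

d = sqrt((1)^2 + (-18)^2) = sqrt(325) = 5*sqrt(13)

5*sqrt(13)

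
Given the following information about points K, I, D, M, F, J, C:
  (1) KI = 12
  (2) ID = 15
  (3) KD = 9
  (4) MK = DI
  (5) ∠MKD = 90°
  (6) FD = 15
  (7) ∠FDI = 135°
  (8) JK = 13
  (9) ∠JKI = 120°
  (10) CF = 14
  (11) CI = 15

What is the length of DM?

From the given relations: MK = DI = 15.
Step 1: By the law of cosines on triangle DKM: DM² = 9² + 15² − 2·9·15·cos(90°) = 306, so DM = 3·√34.

Therefore, the length of DM = 3·√34.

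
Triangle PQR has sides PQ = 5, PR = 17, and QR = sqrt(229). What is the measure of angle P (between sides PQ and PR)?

By the inverse law of cosines: cos(P) = (PQ² + PR² - QR²) / (2 × PQ × PR)
cos(P) = (5² + 17² - (sqrt(229))²) / (2 × 5 × 17)
cos(P) = (25 + 289 - (229)) / 170
cos(P) = 1/2
P = arccos(1/2) = 60°

60°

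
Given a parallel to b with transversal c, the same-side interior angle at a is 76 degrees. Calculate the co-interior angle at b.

Co-interior (same-side interior) angles are between the parallel lines on the same side of the transversal.
Unlike corresponding or alternate interior angles, they are supplementary rather than equal.
So the angle = 180 - 76 = 104 degrees.

104 degrees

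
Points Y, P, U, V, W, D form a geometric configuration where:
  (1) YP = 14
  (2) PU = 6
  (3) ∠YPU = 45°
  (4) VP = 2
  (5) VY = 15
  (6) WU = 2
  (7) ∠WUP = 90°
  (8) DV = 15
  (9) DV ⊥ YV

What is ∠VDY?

Step 1: By the law of cosines on triangle DVY: DY² = 15² + 15² − 2·15·15·cos(90°) = 450, so DY = 15·√2.
Step 2: By the inverse law of cosines on triangle VDY: cos(∠VDY) = (15² + (15·√2)² − 15²) / (2·15·15·√2) = 450/636.4 = 0.7071, so ∠VDY = 45°.

Therefore, the measure of angle ∠VDY = 45°.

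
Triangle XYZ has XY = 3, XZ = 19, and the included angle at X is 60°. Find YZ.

When two sides and the included angle are known, the law of cosines gives the third side.
c^2 = a^2 + b^2 - 2ab cos(C) generalizes the Pythagorean theorem to non-right triangles.
Here: YZ^2 = 9 + 361 - 114*(1/2) = 313
YZ = sqrt(313)

sqrt(313)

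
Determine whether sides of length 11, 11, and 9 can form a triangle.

For three segments to close into a triangle, no single side can be as long as the other two combined.
The longest side is 11, and 9 + 11 = 20 > 11.
A triangle can be formed.

Yes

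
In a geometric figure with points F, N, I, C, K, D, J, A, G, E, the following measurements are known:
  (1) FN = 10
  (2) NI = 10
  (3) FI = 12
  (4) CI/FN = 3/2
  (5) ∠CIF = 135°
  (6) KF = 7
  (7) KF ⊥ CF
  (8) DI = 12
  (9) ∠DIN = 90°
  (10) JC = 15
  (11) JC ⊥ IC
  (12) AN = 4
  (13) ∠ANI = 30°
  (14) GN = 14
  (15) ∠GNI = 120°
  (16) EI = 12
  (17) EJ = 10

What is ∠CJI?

From the given relations: CI = 3/2·FN = 3/2·10 = 15.
Step 1: By the law of cosines on triangle JCI: JI² = 15² + 15² − 2·15·15·cos(90°) = 450, so JI = 15·√2.
Step 2: By the inverse law of cosines on triangle CJI: cos(∠CJI) = (15² + (15·√2)² − 15²) / (2·15·15·√2) = 450/636.4 = 0.7071, so ∠CJI = 45°.

Therefore, the measure of angle ∠CJI = 45°.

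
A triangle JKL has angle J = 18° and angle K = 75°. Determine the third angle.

Let angle L = x. Then 18 + 75 + x = 180.
x = 180 - 93 = 87 degrees.

87 degrees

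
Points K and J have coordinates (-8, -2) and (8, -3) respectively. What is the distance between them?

The horizontal distance is |8 - -8| = 16 and the vertical distance is |-3 - -2| = 1.
By the Pythagorean theorem, d = sqrt(16^2 + 1^2) = sqrt(257).

sqrt(257)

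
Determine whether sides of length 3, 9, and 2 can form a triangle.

No.
The triangle inequality is violated: 3 + 2 = 5 ≤ 9.
These lengths cannot form a triangle.

No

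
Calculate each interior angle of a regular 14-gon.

Each interior angle of a regular n-gon is (n - 2) * 180 / n.
For n = 14: (14 - 2) * 180 / 14 = 2160/14 = 1080/7 degrees.

1080/7 degrees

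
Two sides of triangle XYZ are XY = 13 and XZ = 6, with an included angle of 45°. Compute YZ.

Law of cosines: YZ^2 = 13^2 + 6^2 - 2(13)(6)cos(45°) = 205 - 78*sqrt(2), so YZ = sqrt(205 - 78*sqrt(2)).

sqrt(205 - 78*sqrt(2))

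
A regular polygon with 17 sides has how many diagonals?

Total line segments between 17 vertices = C(17,2) = 136.
Subtract the 17 sides: 136 - 17 = 119 diagonals.

119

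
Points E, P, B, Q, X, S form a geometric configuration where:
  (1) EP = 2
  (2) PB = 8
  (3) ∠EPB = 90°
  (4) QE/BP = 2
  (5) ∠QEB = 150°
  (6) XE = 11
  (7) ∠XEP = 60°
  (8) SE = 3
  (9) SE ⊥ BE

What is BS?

Step 1: By the law of cosines on triangle BPE: BE² = 8² + 2² − 2·8·2·cos(90°) = 68, so BE = 2·√17.
Step 2: By the law of cosines on triangle BES: BS² = (2·√17)² + 3² − 2·2·√17·3·cos(90°) = 77, so BS = √77.

Therefore, the length of BS = √77.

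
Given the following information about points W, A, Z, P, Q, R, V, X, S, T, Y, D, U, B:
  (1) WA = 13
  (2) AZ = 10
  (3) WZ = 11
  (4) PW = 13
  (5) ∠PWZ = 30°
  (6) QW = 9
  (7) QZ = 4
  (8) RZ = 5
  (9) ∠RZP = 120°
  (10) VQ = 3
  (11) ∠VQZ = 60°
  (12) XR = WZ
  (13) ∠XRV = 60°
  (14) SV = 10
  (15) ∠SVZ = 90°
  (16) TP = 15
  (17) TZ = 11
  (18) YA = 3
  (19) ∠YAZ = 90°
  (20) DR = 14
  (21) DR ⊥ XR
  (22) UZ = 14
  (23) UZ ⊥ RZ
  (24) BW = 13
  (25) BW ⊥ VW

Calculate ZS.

Step 1: By the law of cosines on triangle ZQV: ZV² = 4² + 3² − 2·4·3·cos(60°) = 13, so ZV = √13.
Step 2: By the law of cosines on triangle ZVS: ZS² = √13² + 10² − 2·√13·10·cos(90°) = 113, so ZS = √113.

Therefore, the length of ZS = √113.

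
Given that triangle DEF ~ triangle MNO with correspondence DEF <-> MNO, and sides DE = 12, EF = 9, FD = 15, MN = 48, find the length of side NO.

Since the triangles are similar, the ratio of corresponding sides is constant.
Scale factor k = MN / DE = 48 / 12 = 4
NO = k * EF = 4 * 9 = 36

36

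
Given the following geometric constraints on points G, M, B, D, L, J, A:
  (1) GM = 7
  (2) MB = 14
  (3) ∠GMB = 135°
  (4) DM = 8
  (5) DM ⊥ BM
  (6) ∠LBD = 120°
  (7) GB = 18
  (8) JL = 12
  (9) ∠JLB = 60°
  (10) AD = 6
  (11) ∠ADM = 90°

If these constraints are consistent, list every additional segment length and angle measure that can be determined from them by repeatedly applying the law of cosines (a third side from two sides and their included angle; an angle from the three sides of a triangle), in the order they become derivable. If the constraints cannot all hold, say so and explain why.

These constraints are not satisfiable: (1), (2) and (3) already determine GB: by the law of cosines GB² = 7² + 14² − 2·7·14·cos(135°) = 383.59, so GB ≈ 19.59, which contradicts (7) GB = 18. No planar figure meets all of them, so nothing further can be derived.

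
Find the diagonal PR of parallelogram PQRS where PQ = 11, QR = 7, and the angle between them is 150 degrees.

The diagonal of a parallelogram can be found by treating two adjacent sides and the diagonal as a triangle.
Applying the law of cosines with sides 11, 7 and included angle 150°:
d^2 = 121 + 49 - 154*cos(150°) = 77*sqrt(3) + 170
d = sqrt(77*sqrt(3) + 170)

sqrt(77*sqrt(3) + 170)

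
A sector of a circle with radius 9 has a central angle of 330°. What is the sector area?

Sector area = πr² × θ/360
= π × 9² × 11/12
= π × 81 × 11/12
= 297*pi/4

297*pi/4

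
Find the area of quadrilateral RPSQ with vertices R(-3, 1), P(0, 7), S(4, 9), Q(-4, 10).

Shoelace: sum of cross terms = 53, Area = (1/2)|53| = 53/2

53/2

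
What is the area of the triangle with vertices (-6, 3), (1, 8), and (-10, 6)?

Shoelace: Area = (1/2)|-6(8-6) + 1(6-3) + -10(3-8)| = (1/2)(41) = 41/2

41/2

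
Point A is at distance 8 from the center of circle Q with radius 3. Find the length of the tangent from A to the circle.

tangent = √(d² - r²) = √(8² - 3²) = √(64 - 9) = √55 = sqrt(55)

sqrt(55)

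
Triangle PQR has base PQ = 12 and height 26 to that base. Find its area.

A triangle's area is half the area of a rectangle with the same base and height.
Area = (1/2) * 12 * 26 = 156.

156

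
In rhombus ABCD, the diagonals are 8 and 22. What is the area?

Area of a rhombus = (d1 * d2) / 2
Area = (8 * 22) / 2
Area = 176 / 2
Area = 88

88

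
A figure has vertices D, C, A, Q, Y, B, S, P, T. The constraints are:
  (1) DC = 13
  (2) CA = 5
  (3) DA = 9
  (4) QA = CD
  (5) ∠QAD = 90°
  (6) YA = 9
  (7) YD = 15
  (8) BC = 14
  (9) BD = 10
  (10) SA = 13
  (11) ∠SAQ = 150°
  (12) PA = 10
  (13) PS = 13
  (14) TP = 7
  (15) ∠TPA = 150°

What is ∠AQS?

From the given relations: QA = CD = 13.
Step 1: By the law of cosines on triangle QAS: QS² = 13² + 13² − 2·13·13·cos(150°) = 630.72, so QS ≈ 25.11.
Step 2: By the inverse law of cosines on triangle AQS: cos(∠AQS) = (13² + 25.11² − 13²) / (2·13·25.11) = 630.72/652.97 = 0.9659, so ∠AQS = 15°.

Therefore, the measure of angle ∠AQS = 15°.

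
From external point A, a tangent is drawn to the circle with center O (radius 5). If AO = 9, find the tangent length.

The tangent, radius, and line from the external point to the center form a right triangle.
The right angle is where the tangent meets the radius.
By the Pythagorean theorem: tangent² + 5² = 9²
tangent² = 81 - 25 = 56
tangent = 2*sqrt(14)

2*sqrt(14)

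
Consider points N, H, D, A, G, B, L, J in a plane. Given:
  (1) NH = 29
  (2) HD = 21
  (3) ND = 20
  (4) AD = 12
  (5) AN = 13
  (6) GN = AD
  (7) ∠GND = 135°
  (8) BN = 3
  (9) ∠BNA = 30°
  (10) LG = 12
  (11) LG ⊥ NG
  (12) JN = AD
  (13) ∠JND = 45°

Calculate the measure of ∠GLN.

From the given relations: GN = AD = 12.
Step 1: By the law of cosines on triangle LGN: LN² = 12² + 12² − 2·12·12·cos(90°) = 288, so LN = 12·√2.
Step 2: By the inverse law of cosines on triangle GLN: cos(∠GLN) = (12² + (12·√2)² − 12²) / (2·12·12·√2) = 288/407.29 = 0.7071, so ∠GLN = 45°.

Therefore, the measure of angle ∠GLN = 45°.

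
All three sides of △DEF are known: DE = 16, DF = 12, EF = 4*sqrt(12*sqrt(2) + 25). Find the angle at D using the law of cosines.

By the inverse law of cosines: cos(D) = (DE² + DF² - EF²) / (2 × DE × DF)
cos(D) = (16² + 12² - (4*sqrt(12*sqrt(2) + 25))²) / (2 × 16 × 12)
cos(D) = (256 + 144 - (192*sqrt(2) + 400)) / 384
cos(D) = -sqrt(2)/2
D = arccos(-sqrt(2)/2) = 135°

135°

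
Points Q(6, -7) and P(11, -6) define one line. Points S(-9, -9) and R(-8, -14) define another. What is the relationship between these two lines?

Slope of line 1: m1 = (-6 - -7)/(11 - 6) = 1/5 = 1/5
Slope of line 2: m2 = (-14 - -9)/(-8 - -9) = -5/1 = -5
m1 * m2 = -1, so perpendicular.

Perpendicular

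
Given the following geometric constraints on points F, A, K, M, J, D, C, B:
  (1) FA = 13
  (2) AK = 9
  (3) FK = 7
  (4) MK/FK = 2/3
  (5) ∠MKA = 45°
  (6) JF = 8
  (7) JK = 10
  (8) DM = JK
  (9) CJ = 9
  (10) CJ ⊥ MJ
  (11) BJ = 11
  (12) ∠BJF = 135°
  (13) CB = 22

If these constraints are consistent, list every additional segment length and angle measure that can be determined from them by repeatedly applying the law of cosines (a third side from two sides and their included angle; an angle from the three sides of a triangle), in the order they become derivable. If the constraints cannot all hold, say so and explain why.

These constraints are not satisfiable: by the triangle inequality in triangle JCB, (9) CJ = 9 and (11) BJ = 11 force CB ≤ 9 + 11 = 20, but (13) says CB = 22. No planar figure meets all of them, so nothing further can be derived.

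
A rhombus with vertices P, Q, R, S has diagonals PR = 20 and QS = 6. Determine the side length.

Half-diagonals are 10 and 3. side = sqrt(10^2 + 3^2) = sqrt(109)

sqrt(109)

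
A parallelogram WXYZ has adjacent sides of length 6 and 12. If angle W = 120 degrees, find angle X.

Opposite sides of a parallelogram are parallel, so consecutive angles form co-interior angles on a transversal.
Co-interior angles sum to 180°, giving angle X = 180 - 120 = 60 degrees.

60 degrees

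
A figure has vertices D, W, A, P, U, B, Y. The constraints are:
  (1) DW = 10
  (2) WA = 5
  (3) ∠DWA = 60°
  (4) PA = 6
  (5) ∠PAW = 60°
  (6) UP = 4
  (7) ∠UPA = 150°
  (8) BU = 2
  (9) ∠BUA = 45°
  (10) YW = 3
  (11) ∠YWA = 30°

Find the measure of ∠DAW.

Step 1: By the law of cosines on triangle AWD: AD² = 5² + 10² − 2·5·10·cos(60°) = 75, so AD = 5·√3.
Step 2: By the inverse law of cosines on triangle DAW: cos(∠DAW) = ((5·√3)² + 5² − 10²) / (2·5·√3·5) = 0/86.6 = 0, so ∠DAW = 90°.

Therefore, the measure of angle ∠DAW = 90°.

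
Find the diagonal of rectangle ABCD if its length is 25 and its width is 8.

d = sqrt(25^2 + 8^2) = sqrt(689)

sqrt(689)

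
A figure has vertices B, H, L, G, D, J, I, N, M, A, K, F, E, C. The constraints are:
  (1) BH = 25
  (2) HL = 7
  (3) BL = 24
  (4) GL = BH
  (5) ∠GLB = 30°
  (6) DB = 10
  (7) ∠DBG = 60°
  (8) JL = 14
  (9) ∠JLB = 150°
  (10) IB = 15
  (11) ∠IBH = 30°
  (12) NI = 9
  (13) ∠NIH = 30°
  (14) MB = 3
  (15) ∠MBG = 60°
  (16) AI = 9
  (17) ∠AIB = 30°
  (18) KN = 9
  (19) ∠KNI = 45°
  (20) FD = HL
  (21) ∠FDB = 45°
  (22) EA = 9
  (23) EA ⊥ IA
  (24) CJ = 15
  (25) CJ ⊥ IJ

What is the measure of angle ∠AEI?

Step 1: By the law of cosines on triangle EAI: EI² = 9² + 9² − 2·9·9·cos(90°) = 162, so EI = 9·√2.
Step 2: By the inverse law of cosines on triangle AEI: cos(∠AEI) = (9² + (9·√2)² − 9²) / (2·9·9·√2) = 162/229.1 = 0.7071, so ∠AEI = 45°.

Therefore, the measure of angle ∠AEI = 45°.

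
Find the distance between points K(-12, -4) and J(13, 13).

d = sqrt((25)^2 + (17)^2) = sqrt(914)

sqrt(914)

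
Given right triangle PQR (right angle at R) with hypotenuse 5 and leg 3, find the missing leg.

QR = sqrt(5^2 - 3^2) = sqrt(16) = 4

4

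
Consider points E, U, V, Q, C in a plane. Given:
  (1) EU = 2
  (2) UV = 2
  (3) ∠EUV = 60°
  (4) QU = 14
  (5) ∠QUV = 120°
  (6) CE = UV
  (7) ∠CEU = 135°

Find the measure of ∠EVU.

Step 1: By the law of cosines on triangle VUE: VE² = 2² + 2² − 2·2·2·cos(60°) = 4, so VE = 2.
Step 2: By the inverse law of cosines on triangle EVU: cos(∠EVU) = (2² + 2² − 2²) / (2·2·2) = 4/8 = 0.5, so ∠EVU = 60°.

Therefore, the measure of angle ∠EVU = 60°.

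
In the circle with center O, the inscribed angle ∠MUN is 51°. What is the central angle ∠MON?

The inscribed angle theorem states that a central angle is always twice any inscribed angle that subtends the same arc.
Since the inscribed angle is 51°, the central angle = 2 × 51° = 102°.

102°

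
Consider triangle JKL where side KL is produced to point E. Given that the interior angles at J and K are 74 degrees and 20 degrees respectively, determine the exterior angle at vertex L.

The interior angle at L is 180 - 74 - 20 = 86 degrees.
The exterior angle and interior angle at L are supplementary:
Exterior angle = 180 - 86 = 94 degrees.

94 degrees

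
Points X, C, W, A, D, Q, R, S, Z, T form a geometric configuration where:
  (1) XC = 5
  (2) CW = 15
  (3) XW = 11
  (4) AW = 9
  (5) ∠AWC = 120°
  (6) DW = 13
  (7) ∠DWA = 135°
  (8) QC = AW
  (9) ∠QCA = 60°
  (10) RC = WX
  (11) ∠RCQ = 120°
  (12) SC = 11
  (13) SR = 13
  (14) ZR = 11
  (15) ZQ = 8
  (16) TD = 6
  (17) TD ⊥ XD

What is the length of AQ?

From the given relations: QC = AW = 9.
Step 1: By the law of cosines on triangle CWA: CA² = 15² + 9² − 2·15·9·cos(120°) = 441, so CA = 21.
Step 2: By the law of cosines on triangle ACQ: AQ² = 21² + 9² − 2·21·9·cos(60°) = 333, so AQ = 3·√37.

Therefore, the length of AQ = 3·√37.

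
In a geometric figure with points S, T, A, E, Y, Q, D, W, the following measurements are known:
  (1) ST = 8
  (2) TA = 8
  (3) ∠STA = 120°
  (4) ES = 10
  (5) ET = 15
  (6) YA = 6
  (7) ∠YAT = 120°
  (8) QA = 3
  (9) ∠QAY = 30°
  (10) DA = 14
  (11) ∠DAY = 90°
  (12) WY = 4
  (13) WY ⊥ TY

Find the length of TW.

Step 1: By the law of cosines on triangle TAY: TY² = 8² + 6² − 2·8·6·cos(120°) = 148, so TY = 2·√37.
Step 2: By the law of cosines on triangle TYW: TW² = (2·√37)² + 4² − 2·2·√37·4·cos(90°) = 164, so TW = 2·√41.

Therefore, the length of TW = 2·√41.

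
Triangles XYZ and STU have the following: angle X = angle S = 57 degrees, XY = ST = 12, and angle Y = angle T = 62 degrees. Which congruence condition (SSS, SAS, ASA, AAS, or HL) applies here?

Consider the given information: angle X = angle S = 57 degrees, XY = ST = 12, and angle Y = angle T = 62 degrees
This is not SSS or AAS: SSS requires all three pairs of sides, but we don't have that. AAS requires two angles and a non-included side.
The correct criterion is ASA. Two pairs of corresponding angles and the included side are equal (Angle-Side-Angle).

ASA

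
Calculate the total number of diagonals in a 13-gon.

Each of the 13 vertices connects to 10 non-adjacent vertices via diagonals.
Total connections = 13 × 10 = 130, but each diagonal is counted twice.
Number of diagonals = 130 / 2 = 65.

65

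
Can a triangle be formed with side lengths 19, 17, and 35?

Check all three triangle inequalities:
19 + 17 = 36 > 35 ✓
19 + 35 = 54 > 17 ✓
17 + 35 = 52 > 19 ✓
All conditions hold, so these sides form a valid triangle.

Yes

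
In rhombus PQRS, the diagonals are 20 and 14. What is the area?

The diagonals of a rhombus divide it into four right triangles.
Each triangle has legs 20/ 2 = 10 and 14/2 = 7, so each has area (1/2)*10*7 = 35.
Four such triangles give total area = (d1 * d2) / 2 = 140.

140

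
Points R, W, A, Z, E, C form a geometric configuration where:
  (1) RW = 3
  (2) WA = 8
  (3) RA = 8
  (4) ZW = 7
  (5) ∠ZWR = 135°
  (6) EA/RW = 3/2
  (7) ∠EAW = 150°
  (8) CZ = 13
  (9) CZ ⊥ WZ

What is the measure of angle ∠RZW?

Step 1: By the law of cosines on triangle ZWR: ZR² = 7² + 3² − 2·7·3·cos(135°) = 87.7, so ZR ≈ 9.36.
Step 2: By the inverse law of cosines on triangle RZW: cos(∠RZW) = (9.36² + 7² − 3²) / (2·9.36·7) = 127.7/131.11 = 0.974, so ∠RZW = 13.09°.

Therefore, the measure of angle ∠RZW = 13.09°.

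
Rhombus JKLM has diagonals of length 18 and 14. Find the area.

The diagonals of a rhombus divide it into four right triangles.
Each triangle has legs 18/ 2 = 9 and 14/2 = 7, so each has area (1/2)*9*7 = 63/2.
Four such triangles give total area = (d1 * d2) / 2 = 126.

126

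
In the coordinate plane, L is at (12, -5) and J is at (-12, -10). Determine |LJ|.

d = sqrt((-24)^2 + (-5)^2) = sqrt(601)

sqrt(601)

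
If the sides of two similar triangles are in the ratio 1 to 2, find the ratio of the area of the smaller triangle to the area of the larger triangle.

Area scales with the square of linear dimensions. If every length is multiplied by 1/2, then the area is multiplied by (1/2)^2 = 1/4.
The area ratio is 1:4.

1:4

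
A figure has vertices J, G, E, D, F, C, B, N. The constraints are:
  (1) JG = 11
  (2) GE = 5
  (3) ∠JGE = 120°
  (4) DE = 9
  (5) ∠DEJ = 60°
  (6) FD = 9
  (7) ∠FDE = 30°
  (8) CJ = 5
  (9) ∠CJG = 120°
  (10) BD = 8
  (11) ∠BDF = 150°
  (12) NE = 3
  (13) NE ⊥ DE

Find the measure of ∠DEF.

Step 1: By the law of cosines on triangle EDF: EF² = 9² + 9² − 2·9·9·cos(30°) = 21.7, so EF ≈ 4.66.
Step 2: By the inverse law of cosines on triangle DEF: cos(∠DEF) = (9² + 4.66² − 9²) / (2·9·4.66) = 21.7/83.86 = 0.2588, so ∠DEF = 75°.

Therefore, the measure of angle ∠DEF = 75°.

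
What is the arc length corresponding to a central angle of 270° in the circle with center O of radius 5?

Arc length = 2πr × θ/360
= 2π × 5 × 3/4
= 15*pi/2

15*pi/2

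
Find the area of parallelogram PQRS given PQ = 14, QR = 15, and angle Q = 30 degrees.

Area = 14 * 15 * sin(30°) = 210 * 1/2 = 105

105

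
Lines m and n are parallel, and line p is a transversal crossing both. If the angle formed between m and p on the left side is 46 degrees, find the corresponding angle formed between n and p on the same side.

Corresponding angles formed by parallel lines and a transversal are equal.
The given angle is 46 degrees.
The corresponding angle = 46 degrees.

46 degrees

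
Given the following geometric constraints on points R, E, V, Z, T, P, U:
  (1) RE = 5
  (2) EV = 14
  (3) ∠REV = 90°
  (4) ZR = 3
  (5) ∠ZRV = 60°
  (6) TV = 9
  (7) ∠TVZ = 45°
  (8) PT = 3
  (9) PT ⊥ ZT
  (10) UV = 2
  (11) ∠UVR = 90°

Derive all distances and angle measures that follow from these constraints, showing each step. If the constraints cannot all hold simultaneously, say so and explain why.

The constraints are consistent.

Step 1: From RE = 5, EV = 14, and ∠REV = 90°, by the law of cosines:
  RV² = RE² + EV² - 2·RE·EV·cos(90°) = 25 + 196 - 0 = 221
  RV ≈ 14.87

Step 2: From RV = 14.87, VU = 2, and ∠RVU = 90°, by the law of cosines:
  RU² = RV² + VU² - 2·RV·VU·cos(90°) = 221 + 4 - 0 = 225
  RU = 15

Step 3: From VR = 14.87, RZ = 3, and ∠VRZ = 60°, by the law of cosines:
  VZ² = VR² + RZ² - 2·VR·RZ·cos(60°) = 221 + 9 - 44.6 = 185.4
  VZ ≈ 13.62

Step 4: From RE = 5, RV = 14.87, EV = 14, by the inverse law of cosines:
  cos(∠ERV) = (RE² + RV² - EV²) / (2·RE·RV)
  ∠ERV = 70.35°

Step 5: From VE = 14, VR = 14.87, ER = 5, by the inverse law of cosines:
  cos(∠EVR) = (VE² + VR² - ER²) / (2·VE·VR)
  ∠EVR = 19.65°

Step 6: From ZV = 13.62, VT = 9, and ∠ZVT = 45°, by the law of cosines:
  ZT² = ZV² + VT² - 2·ZV·VT·cos(45°) = 185.4 + 81 - 173.3 = 93.1
  ZT ≈ 9.65

Step 7: From RU = 15, RV = 14.87, UV = 2, by the inverse law of cosines:
  cos(∠URV) = (RU² + RV² - UV²) / (2·RU·RV)
  ∠URV = 7.66°

Step 8: From VR = 14.87, VZ = 13.62, RZ = 3, by the inverse law of cosines:
  cos(∠RVZ) = (VR² + VZ² - RZ²) / (2·VR·VZ)
  ∠RVZ = 11°

Step 9: From ZR = 3, ZV = 13.62, RV = 14.87, by the inverse law of cosines:
  cos(∠RZV) = (ZR² + ZV² - RV²) / (2·ZR·ZV)
  ∠RZV = 109°

Step 10: From UR = 15, UV = 2, RV = 14.87, by the inverse law of cosines:
  cos(∠RUV) = (UR² + UV² - RV²) / (2·UR·UV)
  ∠RUV = 82.34°

Step 11: From ZT = 9.65, TP = 3, and ∠ZTP = 90°, by the law of cosines:
  ZP² = ZT² + TP² - 2·ZT·TP·cos(90°) = 93.1 + 9 - 0 = 102.1
  ZP ≈ 10.1

Step 12: From ZT = 9.65, ZV = 13.62, TV = 9, by the inverse law of cosines:
  cos(∠TZV) = (ZT² + ZV² - TV²) / (2·ZT·ZV)
  ∠TZV = 41.27°

Step 13: From TV = 9, TZ = 9.65, VZ = 13.62, by the inverse law of cosines:
  cos(∠VTZ) = (TV² + TZ² - VZ²) / (2·TV·TZ)
  ∠VTZ = 93.73°

Step 14: From ZP = 10.1, ZT = 9.65, PT = 3, by the inverse law of cosines:
  cos(∠PZT) = (ZP² + ZT² - PT²) / (2·ZP·ZT)
  ∠PZT = 17.27°

Step 15: From PT = 3, PZ = 10.1, TZ = 9.65, by the inverse law of cosines:
  cos(∠TPZ) = (PT² + PZ² - TZ²) / (2·PT·PZ)
  ∠TPZ = 72.73°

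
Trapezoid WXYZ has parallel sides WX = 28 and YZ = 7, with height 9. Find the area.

Area of a trapezoid = (base1 + base2) * height / 2
Area = (28 + 7) * 9 / 2
Area = 35 * 9 / 2
Area = 315 / 2
Area = 315/2

315/2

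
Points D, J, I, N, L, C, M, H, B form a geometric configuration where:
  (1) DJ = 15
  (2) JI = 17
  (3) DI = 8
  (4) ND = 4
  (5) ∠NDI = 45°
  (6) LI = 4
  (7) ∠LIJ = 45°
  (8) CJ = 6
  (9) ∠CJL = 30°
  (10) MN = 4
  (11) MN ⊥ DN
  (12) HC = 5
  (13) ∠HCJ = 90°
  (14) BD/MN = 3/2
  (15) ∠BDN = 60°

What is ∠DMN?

Step 1: By the law of cosines on triangle MND: MD² = 4² + 4² − 2·4·4·cos(90°) = 32, so MD = 4·√2.
Step 2: By the inverse law of cosines on triangle DMN: cos(∠DMN) = ((4·√2)² + 4² − 4²) / (2·4·√2·4) = 32/45.25 = 0.7071, so ∠DMN = 45°.

Therefore, the measure of angle ∠DMN = 45°.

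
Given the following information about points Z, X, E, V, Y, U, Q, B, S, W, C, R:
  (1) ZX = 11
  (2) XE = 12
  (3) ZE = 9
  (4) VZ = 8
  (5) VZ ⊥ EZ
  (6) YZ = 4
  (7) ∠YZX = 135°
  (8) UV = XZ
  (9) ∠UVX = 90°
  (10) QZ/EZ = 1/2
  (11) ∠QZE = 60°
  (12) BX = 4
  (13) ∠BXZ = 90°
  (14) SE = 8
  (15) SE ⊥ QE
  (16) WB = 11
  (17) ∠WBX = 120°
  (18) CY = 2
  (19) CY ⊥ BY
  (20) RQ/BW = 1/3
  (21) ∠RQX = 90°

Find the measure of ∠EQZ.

From the given relations: QZ = 1/2·EZ = 1/2·9 ≈ 4.5.
Step 1: By the law of cosines on triangle QZE: QE² = 4.5² + 9² − 2·4.5·9·cos(60°) = 60.75, so QE = 9/2·√3.
Step 2: By the inverse law of cosines on triangle EQZ: cos(∠EQZ) = ((9/2·√3)² + 4.5² − 9²) / (2·9/2·√3·4.5) = 0/70.15 = 0, so ∠EQZ = 90°.

Therefore, the measure of angle ∠EQZ = 90°.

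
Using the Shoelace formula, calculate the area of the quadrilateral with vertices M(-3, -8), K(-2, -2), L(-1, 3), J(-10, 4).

Using the Shoelace formula for a quadrilateral (vertices in order):
Area = (1/2)|sum of (x_i * y_(i+1) - x_(i+1) * y_i)|
Terms: (-3*-2 - -2*-8) = -10, (-2*3 - -1*-2) = -8, (-1*4 - -10*3) = 26, (-10*-8 - -3*4) = 92
Sum = 100
Area = (1/2)(100) = 50

50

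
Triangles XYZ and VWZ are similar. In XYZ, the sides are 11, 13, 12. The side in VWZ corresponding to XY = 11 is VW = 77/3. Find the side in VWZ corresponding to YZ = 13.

k = 77/3/11 = 7/3. WZ = 7/3 * 13 = 91/3.

91/3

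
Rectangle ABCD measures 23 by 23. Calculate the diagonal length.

Using the Pythagorean theorem:
d² = 23² + 23² = 529 + 529 = 1058
d = sqrt(1058) = 23*sqrt(2)

23*sqrt(2)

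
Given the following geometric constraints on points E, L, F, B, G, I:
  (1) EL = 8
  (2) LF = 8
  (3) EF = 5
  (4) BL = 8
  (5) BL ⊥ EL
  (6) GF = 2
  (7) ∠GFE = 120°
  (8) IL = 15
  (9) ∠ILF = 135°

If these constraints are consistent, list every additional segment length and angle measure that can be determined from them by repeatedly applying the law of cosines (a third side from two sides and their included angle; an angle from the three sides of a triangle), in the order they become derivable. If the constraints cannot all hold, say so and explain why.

The constraints are consistent. Derivable facts, in order:
After 1 step:
- EB = 8·√2
- EG = √39
- FI ≈ 21.42
- ∠EFL = 71.79°
- ∠ELF = 36.42°
- ∠FEL = 71.79°
After 2 steps:
- ∠BEL = 45°
- ∠EBL = 45°
- ∠EGF = 43.9°
- ∠FEG = 16.1°
- ∠FIL = 15.31°
- ∠IFL = 29.69°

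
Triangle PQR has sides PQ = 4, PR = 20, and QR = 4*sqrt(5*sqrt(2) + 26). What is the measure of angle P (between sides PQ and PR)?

By the inverse law of cosines: cos(P) = (PQ² + PR² - QR²) / (2 × PQ × PR)
cos(P) = (4² + 20² - (4*sqrt(5*sqrt(2) + 26))²) / (2 × 4 × 20)
cos(P) = (16 + 400 - (80*sqrt(2) + 416)) / 160
cos(P) = -sqrt(2)/2
P = arccos(-sqrt(2)/2) = 135°

135°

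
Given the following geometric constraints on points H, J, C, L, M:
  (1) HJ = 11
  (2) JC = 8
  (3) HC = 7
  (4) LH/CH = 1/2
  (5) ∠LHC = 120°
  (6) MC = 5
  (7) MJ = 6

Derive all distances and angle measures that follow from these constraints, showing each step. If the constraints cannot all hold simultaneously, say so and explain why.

The constraints are consistent.

From the given relations:
  LH = 1/2·CH = 1/2·7 ≈ 3.5

Step 1: From CH = 7, HL = 3.5, and ∠CHL = 120°, by the law of cosines:
  CL² = CH² + HL² - 2·CH·HL·cos(120°) = 49 + 12.25 + 24.5 = 85.75
  CL = 7/2·√7

Step 2: From HC = 7, HJ = 11, CJ = 8, by the inverse law of cosines:
  cos(∠CHJ) = (HC² + HJ² - CJ²) / (2·HC·HJ)
  ∠CHJ = 46.5°

Step 3: From JC = 8, JH = 11, CH = 7, by the inverse law of cosines:
  cos(∠CJH) = (JC² + JH² - CH²) / (2·JC·JH)
  ∠CJH = 39.4°

Step 4: From JC = 8, JM = 6, CM = 5, by the inverse law of cosines:
  cos(∠CJM) = (JC² + JM² - CM²) / (2·JC·JM)
  ∠CJM = 38.62°

Step 5: From CH = 7, CJ = 8, HJ = 11, by the inverse law of cosines:
  cos(∠HCJ) = (CH² + CJ² - HJ²) / (2·CH·CJ)
  ∠HCJ = 94.1°

Step 6: From CJ = 8, CM = 5, JM = 6, by the inverse law of cosines:
  cos(∠JCM) = (CJ² + CM² - JM²) / (2·CJ·CM)
  ∠JCM = 48.51°

Step 7: From MC = 5, MJ = 6, CJ = 8, by the inverse law of cosines:
  cos(∠CMJ) = (MC² + MJ² - CJ²) / (2·MC·MJ)
  ∠CMJ = 92.87°

Step 8: From CH = 7, CL = 7/2·√7, HL = 3.5, by the inverse law of cosines:
  cos(∠HCL) = (CH² + CL² - HL²) / (2·CH·CL)
  ∠HCL = 19.11°

Step 9: From LC = 7/2·√7, LH = 3.5, CH = 7, by the inverse law of cosines:
  cos(∠CLH) = (LC² + LH² - CH²) / (2·LC·LH)
  ∠CLH = 40.89°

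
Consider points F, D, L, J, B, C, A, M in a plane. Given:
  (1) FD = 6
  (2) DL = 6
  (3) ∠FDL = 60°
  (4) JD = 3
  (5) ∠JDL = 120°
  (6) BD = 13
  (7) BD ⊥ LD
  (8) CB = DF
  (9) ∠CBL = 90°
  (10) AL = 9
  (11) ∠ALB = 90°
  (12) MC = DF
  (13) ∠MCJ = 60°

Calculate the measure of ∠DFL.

Step 1: By the law of cosines on triangle FDL: FL² = 6² + 6² − 2·6·6·cos(60°) = 36, so FL = 6.
Step 2: By the inverse law of cosines on triangle DFL: cos(∠DFL) = (6² + 6² − 6²) / (2·6·6) = 36/72 = 0.5, so ∠DFL = 60°.

Therefore, the measure of angle ∠DFL = 60°.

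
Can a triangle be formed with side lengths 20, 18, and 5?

Yes.
The triangle inequality requires that the sum of any two sides exceeds the third.
Here 5 + 18 = 23 > 20, so the condition is met.

Yes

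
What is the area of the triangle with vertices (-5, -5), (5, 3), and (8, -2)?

Shoelace: Area = (1/2)|-5(3--2) + 5(-2--5) + 8(-5-3)| = (1/2)(74) = 37

37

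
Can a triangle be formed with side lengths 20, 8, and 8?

Check the triangle inequality: 8 + 8 = 16 ≤ 20.
Since the sum of two sides does not exceed the third, no triangle can be formed.

No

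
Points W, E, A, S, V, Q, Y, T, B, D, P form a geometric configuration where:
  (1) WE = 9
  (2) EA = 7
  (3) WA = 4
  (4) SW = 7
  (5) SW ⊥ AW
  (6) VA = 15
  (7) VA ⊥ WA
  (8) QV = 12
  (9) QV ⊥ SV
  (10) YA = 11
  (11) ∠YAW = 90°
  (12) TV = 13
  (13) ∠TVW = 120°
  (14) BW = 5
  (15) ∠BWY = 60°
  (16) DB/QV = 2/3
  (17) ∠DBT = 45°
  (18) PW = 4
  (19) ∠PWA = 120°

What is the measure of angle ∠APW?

Step 1: By the law of cosines on triangle PWA: PA² = 4² + 4² − 2·4·4·cos(120°) = 48, so PA = 4·√3.
Step 2: By the inverse law of cosines on triangle APW: cos(∠APW) = ((4·√3)² + 4² − 4²) / (2·4·√3·4) = 48/55.43 = 0.866, so ∠APW = 30°.

Therefore, the measure of angle ∠APW = 30°.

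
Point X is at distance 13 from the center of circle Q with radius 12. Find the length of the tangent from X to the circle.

The tangent, radius, and line from the external point to the center form a right triangle.
The right angle is where the tangent meets the radius.
By the Pythagorean theorem: tangent² + 12² = 13²
tangent² = 169 - 144 = 25
tangent = 5

5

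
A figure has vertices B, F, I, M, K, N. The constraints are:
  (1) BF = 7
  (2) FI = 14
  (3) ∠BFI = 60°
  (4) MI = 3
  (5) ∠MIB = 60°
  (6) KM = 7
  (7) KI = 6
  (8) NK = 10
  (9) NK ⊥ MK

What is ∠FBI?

Step 1: By the law of cosines on triangle BFI: BI² = 7² + 14² − 2·7·14·cos(60°) = 147, so BI = 7·√3.
Step 2: By the inverse law of cosines on triangle FBI: cos(∠FBI) = (7² + (7·√3)² − 14²) / (2·7·7·√3) = 0/169.74 = 0, so ∠FBI = 90°.

Therefore, the measure of angle ∠FBI = 90°.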